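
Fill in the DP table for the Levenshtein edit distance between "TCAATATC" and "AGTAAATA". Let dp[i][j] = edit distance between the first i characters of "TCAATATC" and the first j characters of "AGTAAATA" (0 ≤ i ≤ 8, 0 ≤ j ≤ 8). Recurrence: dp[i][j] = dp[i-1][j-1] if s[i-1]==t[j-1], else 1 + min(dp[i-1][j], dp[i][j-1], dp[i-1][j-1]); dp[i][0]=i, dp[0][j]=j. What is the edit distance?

5

   ''  A  G  T  A  A  A  T  A
''  0  1  2  3  4  5  6  7  8
 T  1  1  2  2  3  4  5  6  7
 C  2  2  2  3  3  4  5  6  7
 A  3  2  3  3  3  3  4  5  6
 A  4  3  3  4  3  3  3  4  5
 T  5  4  4  3  4  4  4  3  4
 A  6  5  5  4  3  4  4  4  3
 T  7  6  6  5  4  4  5  4  4
 C  8  7  7  6  5  5  5  5  5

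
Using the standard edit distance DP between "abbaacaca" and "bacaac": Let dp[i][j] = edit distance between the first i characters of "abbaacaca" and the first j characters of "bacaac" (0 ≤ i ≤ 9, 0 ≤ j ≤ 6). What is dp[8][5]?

4

   ''  b  a  c  a  a  c
''  0  1  2  3  4  5  6
 a  1  1  1  2  3  4  5
 b  2  1  2  2  3  4  5
 b  3  2  2  3  3  4  5
 a  4  3  2  3  3  3  4
 a  5  4  3  3  3  3  4
 c  6  5  4  3  4  4  3
 a  7  6  5  4  3  4  4
 c  8  7  6  5  4  4  4
 a  9  8  7  6  5  4  5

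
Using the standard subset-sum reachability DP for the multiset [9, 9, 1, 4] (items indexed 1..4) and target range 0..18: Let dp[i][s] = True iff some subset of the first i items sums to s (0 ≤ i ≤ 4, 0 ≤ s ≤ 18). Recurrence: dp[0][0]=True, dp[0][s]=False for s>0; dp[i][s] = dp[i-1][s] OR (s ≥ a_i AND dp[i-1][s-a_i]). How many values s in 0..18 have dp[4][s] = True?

9

i\s   0   1   2   3   4   5   6   7   8   9  10  11  12  13  14  15  16  17  18
  0   T   F   F   F   F   F   F   F   F   F   F   F   F   F   F   F   F   F   F
  1   T   F   F   F   F   F   F   F   F   T   F   F   F   F   F   F   F   F   F
  2   T   F   F   F   F   F   F   F   F   T   F   F   F   F   F   F   F   F   T
  3   T   T   F   F   F   F   F   F   F   T   T   F   F   F   F   F   F   F   T
  4   T   T   F   F   T   T   F   F   F   T   T   F   F   T   T   F   F   F   T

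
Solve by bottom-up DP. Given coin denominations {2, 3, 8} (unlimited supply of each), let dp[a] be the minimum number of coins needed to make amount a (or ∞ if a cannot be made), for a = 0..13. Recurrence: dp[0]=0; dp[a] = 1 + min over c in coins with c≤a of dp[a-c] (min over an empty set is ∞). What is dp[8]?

 a  0  1  2  3  4  5  6  7  8  9 10 11 12 13
dp  0  -  1  1  2  2  2  3  1  3  2  2  3  3
(- denotes ∞ / unreachable)

1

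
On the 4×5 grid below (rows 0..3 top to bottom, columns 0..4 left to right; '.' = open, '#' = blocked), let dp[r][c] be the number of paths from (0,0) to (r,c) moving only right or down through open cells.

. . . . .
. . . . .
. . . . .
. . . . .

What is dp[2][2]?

r\c   0   1   2   3   4
  0   1   1   1   1   1
  1   1   2   3   4   5
  2   1   3   6  10  15
  3   1   4  10  20  35

6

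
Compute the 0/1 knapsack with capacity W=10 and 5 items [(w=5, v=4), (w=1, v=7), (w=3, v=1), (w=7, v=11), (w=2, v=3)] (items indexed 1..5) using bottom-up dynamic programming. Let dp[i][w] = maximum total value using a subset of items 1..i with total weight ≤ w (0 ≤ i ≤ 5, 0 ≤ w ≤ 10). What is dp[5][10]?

21

i\w   0   1   2   3   4   5   6   7   8   9  10
  0   0   0   0   0   0   0   0   0   0   0   0
  1   0   0   0   0   0   4   4   4   4   4   4
  2   0   7   7   7   7   7  11  11  11  11  11
  3   0   7   7   7   8   8  11  11  11  12  12
  4   0   7   7   7   8   8  11  11  18  18  18
  5   0   7   7  10  10  10  11  11  18  18  21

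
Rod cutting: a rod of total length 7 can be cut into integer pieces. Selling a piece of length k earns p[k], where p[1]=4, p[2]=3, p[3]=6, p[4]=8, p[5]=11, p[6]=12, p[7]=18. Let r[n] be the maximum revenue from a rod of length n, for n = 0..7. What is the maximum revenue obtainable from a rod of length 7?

   n    0    1    2    3    4    5    6    7
r[n]    0    4    8   12   16   20   24   28

28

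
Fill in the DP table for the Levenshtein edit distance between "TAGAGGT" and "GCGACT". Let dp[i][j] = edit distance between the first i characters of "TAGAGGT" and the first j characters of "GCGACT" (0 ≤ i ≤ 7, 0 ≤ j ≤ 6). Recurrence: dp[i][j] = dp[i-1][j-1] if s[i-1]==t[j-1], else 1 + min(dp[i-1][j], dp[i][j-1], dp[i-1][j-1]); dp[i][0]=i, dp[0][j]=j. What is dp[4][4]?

   ''  G  C  G  A  C  T
''  0  1  2  3  4  5  6
 T  1  1  2  3  4  5  5
 A  2  2  2  3  3  4  5
 G  3  2  3  2  3  4  5
 A  4  3  3  3  2  3  4
 G  5  4  4  3  3  3  4
 G  6  5  5  4  4  4  4
 T  7  6  6  5  5  5  4

2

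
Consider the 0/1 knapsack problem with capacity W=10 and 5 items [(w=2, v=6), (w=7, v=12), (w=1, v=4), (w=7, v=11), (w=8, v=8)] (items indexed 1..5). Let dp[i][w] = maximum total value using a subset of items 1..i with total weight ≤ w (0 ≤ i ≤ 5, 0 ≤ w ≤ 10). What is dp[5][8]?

i\w   0   1   2   3   4   5   6   7   8   9  10
  0   0   0   0   0   0   0   0   0   0   0   0
  1   0   0   6   6   6   6   6   6   6   6   6
  2   0   0   6   6   6   6   6  12  12  18  18
  3   0   4   6  10  10  10  10  12  16  18  22
  4   0   4   6  10  10  10  10  12  16  18  22
  5   0   4   6  10  10  10  10  12  16  18  22

16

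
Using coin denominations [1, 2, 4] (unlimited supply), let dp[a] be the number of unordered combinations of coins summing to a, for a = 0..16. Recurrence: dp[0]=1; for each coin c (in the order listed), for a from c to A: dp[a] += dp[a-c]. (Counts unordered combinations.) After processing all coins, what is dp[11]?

12

after  coin     0     1     2     3     4     5     6     7     8     9    10    11    12    13    14    15    16
          1     1     1     1     1     1     1     1     1     1     1     1     1     1     1     1     1     1
          2     1     1     2     2     3     3     4     4     5     5     6     6     7     7     8     8     9
          4     1     1     2     2     4     4     6     6     9     9    12    12    16    16    20    20    25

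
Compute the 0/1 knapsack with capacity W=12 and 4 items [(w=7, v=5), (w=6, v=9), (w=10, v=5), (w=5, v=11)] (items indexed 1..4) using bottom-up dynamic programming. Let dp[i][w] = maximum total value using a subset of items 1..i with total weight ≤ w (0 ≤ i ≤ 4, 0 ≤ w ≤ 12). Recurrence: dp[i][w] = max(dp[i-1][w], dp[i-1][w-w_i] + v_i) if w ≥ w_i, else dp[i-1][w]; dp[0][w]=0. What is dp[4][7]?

i\w   0   1   2   3   4   5   6   7   8   9  10  11  12
  0   0   0   0   0   0   0   0   0   0   0   0   0   0
  1   0   0   0   0   0   0   0   5   5   5   5   5   5
  2   0   0   0   0   0   0   9   9   9   9   9   9   9
  3   0   0   0   0   0   0   9   9   9   9   9   9   9
  4   0   0   0   0   0  11  11  11  11  11  11  20  20

11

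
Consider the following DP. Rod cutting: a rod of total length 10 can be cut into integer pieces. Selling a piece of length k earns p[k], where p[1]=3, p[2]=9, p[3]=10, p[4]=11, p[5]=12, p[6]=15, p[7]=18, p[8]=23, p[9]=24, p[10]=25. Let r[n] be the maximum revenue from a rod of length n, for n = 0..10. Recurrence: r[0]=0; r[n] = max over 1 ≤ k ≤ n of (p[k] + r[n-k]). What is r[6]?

27

   n    0    1    2    3    4    5    6    7    8    9   10
r[n]    0    3    9   12   18   21   27   30   36   39   45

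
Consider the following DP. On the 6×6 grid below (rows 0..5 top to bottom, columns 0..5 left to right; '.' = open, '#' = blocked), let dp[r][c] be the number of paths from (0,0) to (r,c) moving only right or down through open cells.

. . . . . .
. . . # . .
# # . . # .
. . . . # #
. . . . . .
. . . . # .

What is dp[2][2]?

r\c   0   1   2   3   4   5
  0   1   1   1   1   1   1
  1   1   2   3   0   1   2
  2   0   0   3   3   0   2
  3   0   0   3   6   0   0
  4   0   0   3   9   9   9
  5   0   0   3  12   0   9

3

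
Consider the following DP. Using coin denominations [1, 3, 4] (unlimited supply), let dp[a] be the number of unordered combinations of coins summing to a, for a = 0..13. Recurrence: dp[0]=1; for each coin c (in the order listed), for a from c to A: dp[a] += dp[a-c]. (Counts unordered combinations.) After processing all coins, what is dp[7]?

after  coin     0     1     2     3     4     5     6     7     8     9    10    11    12    13
          1     1     1     1     1     1     1     1     1     1     1     1     1     1     1
          3     1     1     1     2     2     2     3     3     3     4     4     4     5     5
          4     1     1     1     2     3     3     4     5     6     7     8     9    11    12

5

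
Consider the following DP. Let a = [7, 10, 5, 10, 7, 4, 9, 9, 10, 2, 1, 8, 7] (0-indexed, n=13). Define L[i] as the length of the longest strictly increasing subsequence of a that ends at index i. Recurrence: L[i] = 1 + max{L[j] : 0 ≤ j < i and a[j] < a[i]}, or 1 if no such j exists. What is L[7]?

3

   i    0    1    2    3    4    5    6    7    8    9   10   11   12
a[i]    7   10    5   10    7    4    9    9   10    2    1    8    7
L[i]    1    2    1    2    2    1    3    3    4    1    1    3    2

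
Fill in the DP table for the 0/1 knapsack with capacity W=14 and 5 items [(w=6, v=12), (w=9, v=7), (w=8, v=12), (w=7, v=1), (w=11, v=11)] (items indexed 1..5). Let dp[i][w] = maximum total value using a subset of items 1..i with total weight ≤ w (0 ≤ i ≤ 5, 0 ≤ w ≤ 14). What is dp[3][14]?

i\w   0   1   2   3   4   5   6   7   8   9  10  11  12  13  14
  0   0   0   0   0   0   0   0   0   0   0   0   0   0   0   0
  1   0   0   0   0   0   0  12  12  12  12  12  12  12  12  12
  2   0   0   0   0   0   0  12  12  12  12  12  12  12  12  12
  3   0   0   0   0   0   0  12  12  12  12  12  12  12  12  24
  4   0   0   0   0   0   0  12  12  12  12  12  12  12  13  24
  5   0   0   0   0   0   0  12  12  12  12  12  12  12  13  24

24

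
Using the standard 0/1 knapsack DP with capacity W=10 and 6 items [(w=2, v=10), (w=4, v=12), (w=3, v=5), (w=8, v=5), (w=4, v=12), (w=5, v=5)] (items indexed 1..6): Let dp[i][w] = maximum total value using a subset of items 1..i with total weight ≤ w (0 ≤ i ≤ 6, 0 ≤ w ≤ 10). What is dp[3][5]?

i\w   0   1   2   3   4   5   6   7   8   9  10
  0   0   0   0   0   0   0   0   0   0   0   0
  1   0   0  10  10  10  10  10  10  10  10  10
  2   0   0  10  10  12  12  22  22  22  22  22
  3   0   0  10  10  12  15  22  22  22  27  27
  4   0   0  10  10  12  15  22  22  22  27  27
  5   0   0  10  10  12  15  22  22  24  27  34
  6   0   0  10  10  12  15  22  22  24  27  34

15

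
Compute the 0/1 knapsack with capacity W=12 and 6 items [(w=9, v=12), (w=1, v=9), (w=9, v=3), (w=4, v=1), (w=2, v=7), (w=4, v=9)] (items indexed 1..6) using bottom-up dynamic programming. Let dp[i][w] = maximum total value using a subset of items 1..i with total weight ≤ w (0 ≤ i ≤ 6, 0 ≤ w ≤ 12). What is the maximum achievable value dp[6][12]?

28

i\w   0   1   2   3   4   5   6   7   8   9  10  11  12
  0   0   0   0   0   0   0   0   0   0   0   0   0   0
  1   0   0   0   0   0   0   0   0   0  12  12  12  12
  2   0   9   9   9   9   9   9   9   9  12  21  21  21
  3   0   9   9   9   9   9   9   9   9  12  21  21  21
  4   0   9   9   9   9  10  10  10  10  12  21  21  21
  5   0   9   9  16  16  16  16  17  17  17  21  21  28
  6   0   9   9  16  16  18  18  25  25  25  25  26  28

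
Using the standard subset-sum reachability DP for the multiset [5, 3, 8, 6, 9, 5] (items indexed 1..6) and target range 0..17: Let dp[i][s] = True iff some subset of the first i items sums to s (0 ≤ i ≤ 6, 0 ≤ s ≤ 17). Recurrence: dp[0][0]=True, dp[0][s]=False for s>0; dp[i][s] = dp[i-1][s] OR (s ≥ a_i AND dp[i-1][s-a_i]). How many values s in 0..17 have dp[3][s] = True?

7

i\s   0   1   2   3   4   5   6   7   8   9  10  11  12  13  14  15  16  17
  0   T   F   F   F   F   F   F   F   F   F   F   F   F   F   F   F   F   F
  1   T   F   F   F   F   T   F   F   F   F   F   F   F   F   F   F   F   F
  2   T   F   F   T   F   T   F   F   T   F   F   F   F   F   F   F   F   F
  3   T   F   F   T   F   T   F   F   T   F   F   T   F   T   F   F   T   F
  4   T   F   F   T   F   T   T   F   T   T   F   T   F   T   T   F   T   T
  5   T   F   F   T   F   T   T   F   T   T   F   T   T   T   T   T   T   T
  6   T   F   F   T   F   T   T   F   T   T   T   T   T   T   T   T   T   T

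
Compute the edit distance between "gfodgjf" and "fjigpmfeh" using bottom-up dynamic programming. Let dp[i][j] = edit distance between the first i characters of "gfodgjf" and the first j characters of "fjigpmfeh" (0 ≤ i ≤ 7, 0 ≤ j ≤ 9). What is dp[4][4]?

4

   ''  f  j  i  g  p  m  f  e  h
''  0  1  2  3  4  5  6  7  8  9
 g  1  1  2  3  3  4  5  6  7  8
 f  2  1  2  3  4  4  5  5  6  7
 o  3  2  2  3  4  5  5  6  6  7
 d  4  3  3  3  4  5  6  6  7  7
 g  5  4  4  4  3  4  5  6  7  8
 j  6  5  4  5  4  4  5  6  7  8
 f  7  6  5  5  5  5  5  5  6  7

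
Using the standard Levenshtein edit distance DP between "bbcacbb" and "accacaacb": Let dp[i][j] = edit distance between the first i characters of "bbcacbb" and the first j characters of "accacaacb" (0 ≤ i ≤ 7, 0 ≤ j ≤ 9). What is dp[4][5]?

3

   ''  a  c  c  a  c  a  a  c  b
''  0  1  2  3  4  5  6  7  8  9
 b  1  1  2  3  4  5  6  7  8  8
 b  2  2  2  3  4  5  6  7  8  8
 c  3  3  2  2  3  4  5  6  7  8
 a  4  3  3  3  2  3  4  5  6  7
 c  5  4  3  3  3  2  3  4  5  6
 b  6  5  4  4  4  3  3  4  5  5
 b  7  6  5  5  5  4  4  4  5  5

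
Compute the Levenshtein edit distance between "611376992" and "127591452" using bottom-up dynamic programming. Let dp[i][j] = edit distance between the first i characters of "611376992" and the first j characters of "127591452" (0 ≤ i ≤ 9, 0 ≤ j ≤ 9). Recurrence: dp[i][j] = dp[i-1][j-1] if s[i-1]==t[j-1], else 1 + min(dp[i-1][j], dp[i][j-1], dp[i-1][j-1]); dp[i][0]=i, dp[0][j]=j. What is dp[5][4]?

4

   ''  1  2  7  5  9  1  4  5  2
''  0  1  2  3  4  5  6  7  8  9
 6  1  1  2  3  4  5  6  7  8  9
 1  2  1  2  3  4  5  5  6  7  8
 1  3  2  2  3  4  5  5  6  7  8
 3  4  3  3  3  4  5  6  6  7  8
 7  5  4  4  3  4  5  6  7  7  8
 6  6  5  5  4  4  5  6  7  8  8
 9  7  6  6  5  5  4  5  6  7  8
 9  8  7  7  6  6  5  5  6  7  8
 2  9  8  7  7  7  6  6  6  7  7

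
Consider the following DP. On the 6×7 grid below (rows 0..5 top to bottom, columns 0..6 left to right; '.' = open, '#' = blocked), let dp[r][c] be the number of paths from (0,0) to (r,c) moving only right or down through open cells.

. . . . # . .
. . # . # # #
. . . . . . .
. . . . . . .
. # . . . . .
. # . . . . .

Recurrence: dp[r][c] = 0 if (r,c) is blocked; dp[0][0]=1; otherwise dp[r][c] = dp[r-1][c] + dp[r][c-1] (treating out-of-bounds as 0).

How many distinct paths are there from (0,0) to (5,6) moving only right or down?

185

r\c   0   1   2   3   4   5   6
  0   1   1   1   1   0   0   0
  1   1   2   0   1   0   0   0
  2   1   3   3   4   4   4   4
  3   1   4   7  11  15  19  23
  4   1   0   7  18  33  52  75
  5   1   0   7  25  58 110 185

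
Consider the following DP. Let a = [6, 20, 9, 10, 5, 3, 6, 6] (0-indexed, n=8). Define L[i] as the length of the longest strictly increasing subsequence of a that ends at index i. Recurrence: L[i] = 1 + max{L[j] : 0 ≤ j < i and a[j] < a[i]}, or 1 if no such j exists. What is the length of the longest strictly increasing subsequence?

3

   i    0    1    2    3    4    5    6    7
a[i]    6   20    9   10    5    3    6    6
L[i]    1    2    2    3    1    1    2    2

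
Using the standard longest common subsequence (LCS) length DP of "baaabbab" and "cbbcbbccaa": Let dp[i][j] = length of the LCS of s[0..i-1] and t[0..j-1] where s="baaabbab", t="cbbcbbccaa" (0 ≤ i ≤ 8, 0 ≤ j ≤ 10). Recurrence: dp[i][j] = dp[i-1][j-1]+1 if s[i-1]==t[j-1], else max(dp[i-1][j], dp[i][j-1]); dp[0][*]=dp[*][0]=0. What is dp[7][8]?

   ''  c  b  b  c  b  b  c  c  a  a
''  0  0  0  0  0  0  0  0  0  0  0
 b  0  0  1  1  1  1  1  1  1  1  1
 a  0  0  1  1  1  1  1  1  1  2  2
 a  0  0  1  1  1  1  1  1  1  2  3
 a  0  0  1  1  1  1  1  1  1  2  3
 b  0  0  1  2  2  2  2  2  2  2  3
 b  0  0  1  2  2  3  3  3  3  3  3
 a  0  0  1  2  2  3  3  3  3  4  4
 b  0  0  1  2  2  3  4  4  4  4  4

3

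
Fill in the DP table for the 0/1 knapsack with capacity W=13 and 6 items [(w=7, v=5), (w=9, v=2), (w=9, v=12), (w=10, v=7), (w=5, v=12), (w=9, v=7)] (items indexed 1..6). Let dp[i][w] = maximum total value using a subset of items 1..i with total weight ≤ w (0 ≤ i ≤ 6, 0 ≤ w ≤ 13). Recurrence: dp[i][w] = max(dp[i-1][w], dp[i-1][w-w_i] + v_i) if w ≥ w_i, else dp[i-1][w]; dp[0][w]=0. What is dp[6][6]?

i\w   0   1   2   3   4   5   6   7   8   9  10  11  12  13
  0   0   0   0   0   0   0   0   0   0   0   0   0   0   0
  1   0   0   0   0   0   0   0   5   5   5   5   5   5   5
  2   0   0   0   0   0   0   0   5   5   5   5   5   5   5
  3   0   0   0   0   0   0   0   5   5  12  12  12  12  12
  4   0   0   0   0   0   0   0   5   5  12  12  12  12  12
  5   0   0   0   0   0  12  12  12  12  12  12  12  17  17
  6   0   0   0   0   0  12  12  12  12  12  12  12  17  17

12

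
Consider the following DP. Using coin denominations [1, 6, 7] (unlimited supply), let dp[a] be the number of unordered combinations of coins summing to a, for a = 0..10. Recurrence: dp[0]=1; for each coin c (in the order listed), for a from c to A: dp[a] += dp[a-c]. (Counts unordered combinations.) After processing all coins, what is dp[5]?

after  coin     0     1     2     3     4     5     6     7     8     9    10
          1     1     1     1     1     1     1     1     1     1     1     1
          6     1     1     1     1     1     1     2     2     2     2     2
          7     1     1     1     1     1     1     2     3     3     3     3

1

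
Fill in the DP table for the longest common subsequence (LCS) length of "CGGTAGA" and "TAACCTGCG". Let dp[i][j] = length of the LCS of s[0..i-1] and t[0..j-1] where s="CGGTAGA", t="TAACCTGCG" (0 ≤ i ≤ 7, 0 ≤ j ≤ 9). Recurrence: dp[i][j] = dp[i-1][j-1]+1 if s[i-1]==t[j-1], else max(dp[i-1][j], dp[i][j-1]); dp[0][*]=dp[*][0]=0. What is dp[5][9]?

3

   ''  T  A  A  C  C  T  G  C  G
''  0  0  0  0  0  0  0  0  0  0
 C  0  0  0  0  1  1  1  1  1  1
 G  0  0  0  0  1  1  1  2  2  2
 G  0  0  0  0  1  1  1  2  2  3
 T  0  1  1  1  1  1  2  2  2  3
 A  0  1  2  2  2  2  2  2  2  3
 G  0  1  2  2  2  2  2  3  3  3
 A  0  1  2  3  3  3  3  3  3  3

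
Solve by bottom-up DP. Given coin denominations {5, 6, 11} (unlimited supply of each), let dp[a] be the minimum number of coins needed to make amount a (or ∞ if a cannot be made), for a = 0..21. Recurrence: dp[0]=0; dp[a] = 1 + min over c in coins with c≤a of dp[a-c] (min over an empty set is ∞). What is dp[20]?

 a  0  1  2  3  4  5  6  7  8  9 10 11 12 13 14 15 16 17 18 19 20 21
dp  0  -  -  -  -  1  1  -  -  -  2  1  2  -  -  3  2  2  3  -  4  3
(- denotes ∞ / unreachable)

4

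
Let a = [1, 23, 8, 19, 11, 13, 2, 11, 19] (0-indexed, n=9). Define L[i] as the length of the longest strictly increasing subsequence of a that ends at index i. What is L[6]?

2

   i    0    1    2    3    4    5    6    7    8
a[i]    1   23    8   19   11   13    2   11   19
L[i]    1    2    2    3    3    4    2    3    5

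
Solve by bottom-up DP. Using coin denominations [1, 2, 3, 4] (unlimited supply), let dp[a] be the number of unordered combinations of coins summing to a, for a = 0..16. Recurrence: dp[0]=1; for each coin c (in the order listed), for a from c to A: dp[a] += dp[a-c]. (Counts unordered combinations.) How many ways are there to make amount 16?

after  coin     0     1     2     3     4     5     6     7     8     9    10    11    12    13    14    15    16
          1     1     1     1     1     1     1     1     1     1     1     1     1     1     1     1     1     1
          2     1     1     2     2     3     3     4     4     5     5     6     6     7     7     8     8     9
          3     1     1     2     3     4     5     7     8    10    12    14    16    19    21    24    27    30
          4     1     1     2     3     5     6     9    11    15    18    23    27    34    39    47    54    64

64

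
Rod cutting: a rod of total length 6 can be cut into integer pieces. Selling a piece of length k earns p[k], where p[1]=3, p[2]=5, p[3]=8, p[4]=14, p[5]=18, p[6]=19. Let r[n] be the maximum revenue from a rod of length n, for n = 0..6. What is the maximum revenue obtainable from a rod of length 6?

   n    0    1    2    3    4    5    6
r[n]    0    3    6    9   14   18   21

21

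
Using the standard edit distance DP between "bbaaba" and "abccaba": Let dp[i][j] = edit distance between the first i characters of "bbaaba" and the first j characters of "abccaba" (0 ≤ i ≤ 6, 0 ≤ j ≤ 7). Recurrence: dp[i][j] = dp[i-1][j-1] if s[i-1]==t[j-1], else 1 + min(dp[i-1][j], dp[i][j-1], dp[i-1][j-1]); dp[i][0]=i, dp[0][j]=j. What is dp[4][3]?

   ''  a  b  c  c  a  b  a
''  0  1  2  3  4  5  6  7
 b  1  1  1  2  3  4  5  6
 b  2  2  1  2  3  4  4  5
 a  3  2  2  2  3  3  4  4
 a  4  3  3  3  3  3  4  4
 b  5  4  3  4  4  4  3  4
 a  6  5  4  4  5  4  4  3

3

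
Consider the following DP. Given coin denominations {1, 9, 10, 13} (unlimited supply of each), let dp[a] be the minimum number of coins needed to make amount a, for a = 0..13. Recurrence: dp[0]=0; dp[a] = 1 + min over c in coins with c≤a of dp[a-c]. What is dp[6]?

6

 a  0  1  2  3  4  5  6  7  8  9 10 11 12 13
dp  0  1  2  3  4  5  6  7  8  1  1  2  3  1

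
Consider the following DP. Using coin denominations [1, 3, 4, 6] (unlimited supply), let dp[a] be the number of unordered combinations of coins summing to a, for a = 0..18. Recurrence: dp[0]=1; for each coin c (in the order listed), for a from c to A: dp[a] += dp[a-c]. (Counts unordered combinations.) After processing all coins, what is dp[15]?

24

after  coin     0     1     2     3     4     5     6     7     8     9    10    11    12    13    14    15    16    17    18
          1     1     1     1     1     1     1     1     1     1     1     1     1     1     1     1     1     1     1     1
          3     1     1     1     2     2     2     3     3     3     4     4     4     5     5     5     6     6     6     7
          4     1     1     1     2     3     3     4     5     6     7     8     9    11    12    13    15    17    18    20
          6     1     1     1     2     3     3     5     6     7     9    11    12    16    18    20    24    28    30    36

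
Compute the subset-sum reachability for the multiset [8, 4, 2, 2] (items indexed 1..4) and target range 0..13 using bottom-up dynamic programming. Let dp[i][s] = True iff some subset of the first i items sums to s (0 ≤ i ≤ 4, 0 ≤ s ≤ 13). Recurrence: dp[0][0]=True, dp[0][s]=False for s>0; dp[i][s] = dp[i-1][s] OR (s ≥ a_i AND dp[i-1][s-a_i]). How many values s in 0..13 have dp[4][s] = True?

i\s   0   1   2   3   4   5   6   7   8   9  10  11  12  13
  0   T   F   F   F   F   F   F   F   F   F   F   F   F   F
  1   T   F   F   F   F   F   F   F   T   F   F   F   F   F
  2   T   F   F   F   T   F   F   F   T   F   F   F   T   F
  3   T   F   T   F   T   F   T   F   T   F   T   F   T   F
  4   T   F   T   F   T   F   T   F   T   F   T   F   T   F

7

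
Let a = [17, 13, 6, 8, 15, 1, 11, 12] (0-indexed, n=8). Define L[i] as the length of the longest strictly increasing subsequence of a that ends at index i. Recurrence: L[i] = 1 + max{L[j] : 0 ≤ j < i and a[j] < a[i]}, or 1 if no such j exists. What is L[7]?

4

   i    0    1    2    3    4    5    6    7
a[i]   17   13    6    8   15    1   11   12
L[i]    1    1    1    2    3    1    3    4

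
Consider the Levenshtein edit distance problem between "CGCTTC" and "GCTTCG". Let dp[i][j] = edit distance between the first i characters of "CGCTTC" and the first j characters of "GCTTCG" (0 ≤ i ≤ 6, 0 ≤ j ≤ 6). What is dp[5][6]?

3

   ''  G  C  T  T  C  G
''  0  1  2  3  4  5  6
 C  1  1  1  2  3  4  5
 G  2  1  2  2  3  4  4
 C  3  2  1  2  3  3  4
 T  4  3  2  1  2  3  4
 T  5  4  3  2  1  2  3
 C  6  5  4  3  2  1  2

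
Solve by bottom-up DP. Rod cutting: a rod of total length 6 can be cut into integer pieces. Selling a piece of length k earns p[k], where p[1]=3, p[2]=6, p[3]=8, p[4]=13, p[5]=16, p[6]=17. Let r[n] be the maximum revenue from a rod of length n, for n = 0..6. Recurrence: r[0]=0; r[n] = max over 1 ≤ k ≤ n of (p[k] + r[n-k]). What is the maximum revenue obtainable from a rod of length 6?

   n    0    1    2    3    4    5    6
r[n]    0    3    6    9   13   16   19

19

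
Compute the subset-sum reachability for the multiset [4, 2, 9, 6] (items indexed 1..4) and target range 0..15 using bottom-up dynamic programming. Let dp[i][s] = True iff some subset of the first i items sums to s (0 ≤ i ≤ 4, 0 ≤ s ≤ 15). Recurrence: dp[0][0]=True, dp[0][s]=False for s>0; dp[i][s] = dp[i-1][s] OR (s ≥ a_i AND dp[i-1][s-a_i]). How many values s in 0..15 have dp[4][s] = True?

i\s   0   1   2   3   4   5   6   7   8   9  10  11  12  13  14  15
  0   T   F   F   F   F   F   F   F   F   F   F   F   F   F   F   F
  1   T   F   F   F   T   F   F   F   F   F   F   F   F   F   F   F
  2   T   F   T   F   T   F   T   F   F   F   F   F   F   F   F   F
  3   T   F   T   F   T   F   T   F   F   T   F   T   F   T   F   T
  4   T   F   T   F   T   F   T   F   T   T   T   T   T   T   F   T

11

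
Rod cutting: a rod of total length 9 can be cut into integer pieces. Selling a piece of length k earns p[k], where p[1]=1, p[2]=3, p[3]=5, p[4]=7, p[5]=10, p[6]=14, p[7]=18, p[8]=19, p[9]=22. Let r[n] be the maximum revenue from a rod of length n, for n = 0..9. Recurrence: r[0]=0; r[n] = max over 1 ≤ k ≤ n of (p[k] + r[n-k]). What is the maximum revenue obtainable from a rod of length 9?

   n    0    1    2    3    4    5    6    7    8    9
r[n]    0    1    3    5    7   10   14   18   19   22

22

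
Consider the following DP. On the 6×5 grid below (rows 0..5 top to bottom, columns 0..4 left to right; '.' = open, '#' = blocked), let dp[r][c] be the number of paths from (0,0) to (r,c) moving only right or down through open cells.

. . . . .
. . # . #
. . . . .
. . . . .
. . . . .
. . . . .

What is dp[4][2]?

r\c   0   1   2   3   4
  0   1   1   1   1   1
  1   1   2   0   1   0
  2   1   3   3   4   4
  3   1   4   7  11  15
  4   1   5  12  23  38
  5   1   6  18  41  79

12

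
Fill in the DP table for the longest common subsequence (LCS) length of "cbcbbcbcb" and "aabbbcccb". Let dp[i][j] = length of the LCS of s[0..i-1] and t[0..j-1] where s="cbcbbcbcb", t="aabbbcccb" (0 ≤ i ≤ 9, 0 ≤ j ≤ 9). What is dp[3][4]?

1

   ''  a  a  b  b  b  c  c  c  b
''  0  0  0  0  0  0  0  0  0  0
 c  0  0  0  0  0  0  1  1  1  1
 b  0  0  0  1  1  1  1  1  1  2
 c  0  0  0  1  1  1  2  2  2  2
 b  0  0  0  1  2  2  2  2  2  3
 b  0  0  0  1  2  3  3  3  3  3
 c  0  0  0  1  2  3  4  4  4  4
 b  0  0  0  1  2  3  4  4  4  5
 c  0  0  0  1  2  3  4  5  5  5
 b  0  0  0  1  2  3  4  5  5  6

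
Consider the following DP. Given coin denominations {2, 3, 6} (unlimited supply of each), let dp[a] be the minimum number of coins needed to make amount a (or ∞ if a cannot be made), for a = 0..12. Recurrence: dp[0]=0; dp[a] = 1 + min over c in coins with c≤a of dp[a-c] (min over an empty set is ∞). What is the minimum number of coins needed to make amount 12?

 a  0  1  2  3  4  5  6  7  8  9 10 11 12
dp  0  -  1  1  2  2  1  3  2  2  3  3  2
(- denotes ∞ / unreachable)

2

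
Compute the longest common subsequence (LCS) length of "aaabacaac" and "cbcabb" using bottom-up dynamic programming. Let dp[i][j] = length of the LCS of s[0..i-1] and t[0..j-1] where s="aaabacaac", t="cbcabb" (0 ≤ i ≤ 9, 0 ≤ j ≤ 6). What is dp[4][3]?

   ''  c  b  c  a  b  b
''  0  0  0  0  0  0  0
 a  0  0  0  0  1  1  1
 a  0  0  0  0  1  1  1
 a  0  0  0  0  1  1  1
 b  0  0  1  1  1  2  2
 a  0  0  1  1  2  2  2
 c  0  1  1  2  2  2  2
 a  0  1  1  2  3  3  3
 a  0  1  1  2  3  3  3
 c  0  1  1  2  3  3  3

1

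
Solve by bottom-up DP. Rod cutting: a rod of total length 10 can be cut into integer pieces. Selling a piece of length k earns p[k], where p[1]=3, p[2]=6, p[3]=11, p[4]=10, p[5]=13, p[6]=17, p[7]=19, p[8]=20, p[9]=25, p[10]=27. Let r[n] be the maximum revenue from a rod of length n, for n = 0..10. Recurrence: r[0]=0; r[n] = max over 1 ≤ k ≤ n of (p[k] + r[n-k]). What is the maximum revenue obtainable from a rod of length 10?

36

   n    0    1    2    3    4    5    6    7    8    9   10
r[n]    0    3    6   11   14   17   22   25   28   33   36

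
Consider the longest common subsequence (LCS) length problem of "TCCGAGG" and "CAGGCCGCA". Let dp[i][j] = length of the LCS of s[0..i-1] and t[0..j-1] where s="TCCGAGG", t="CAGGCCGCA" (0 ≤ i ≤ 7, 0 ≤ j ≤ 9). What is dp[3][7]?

   ''  C  A  G  G  C  C  G  C  A
''  0  0  0  0  0  0  0  0  0  0
 T  0  0  0  0  0  0  0  0  0  0
 C  0  1  1  1  1  1  1  1  1  1
 C  0  1  1  1  1  2  2  2  2  2
 G  0  1  1  2  2  2  2  3  3  3
 A  0  1  2  2  2  2  2  3  3  4
 G  0  1  2  3  3  3  3  3  3  4
 G  0  1  2  3  4  4  4  4  4  4

2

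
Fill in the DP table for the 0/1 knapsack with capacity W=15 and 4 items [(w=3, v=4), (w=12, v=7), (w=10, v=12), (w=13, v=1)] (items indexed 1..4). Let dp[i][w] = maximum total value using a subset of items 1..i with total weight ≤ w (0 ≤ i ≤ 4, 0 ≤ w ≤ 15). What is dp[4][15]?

i\w   0   1   2   3   4   5   6   7   8   9  10  11  12  13  14  15
  0   0   0   0   0   0   0   0   0   0   0   0   0   0   0   0   0
  1   0   0   0   4   4   4   4   4   4   4   4   4   4   4   4   4
  2   0   0   0   4   4   4   4   4   4   4   4   4   7   7   7  11
  3   0   0   0   4   4   4   4   4   4   4  12  12  12  16  16  16
  4   0   0   0   4   4   4   4   4   4   4  12  12  12  16  16  16

16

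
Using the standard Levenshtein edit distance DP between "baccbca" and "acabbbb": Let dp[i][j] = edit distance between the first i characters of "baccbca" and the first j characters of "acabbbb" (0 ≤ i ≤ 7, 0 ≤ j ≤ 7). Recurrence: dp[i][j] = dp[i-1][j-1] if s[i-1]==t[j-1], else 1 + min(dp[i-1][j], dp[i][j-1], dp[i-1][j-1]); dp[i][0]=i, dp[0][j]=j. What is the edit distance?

   ''  a  c  a  b  b  b  b
''  0  1  2  3  4  5  6  7
 b  1  1  2  3  3  4  5  6
 a  2  1  2  2  3  4  5  6
 c  3  2  1  2  3  4  5  6
 c  4  3  2  2  3  4  5  6
 b  5  4  3  3  2  3  4  5
 c  6  5  4  4  3  3  4  5
 a  7  6  5  4  4  4  4  5

5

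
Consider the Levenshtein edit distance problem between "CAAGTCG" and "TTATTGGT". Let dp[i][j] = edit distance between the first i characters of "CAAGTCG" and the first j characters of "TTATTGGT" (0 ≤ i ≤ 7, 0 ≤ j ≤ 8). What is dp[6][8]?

   ''  T  T  A  T  T  G  G  T
''  0  1  2  3  4  5  6  7  8
 C  1  1  2  3  4  5  6  7  8
 A  2  2  2  2  3  4  5  6  7
 A  3  3  3  2  3  4  5  6  7
 G  4  4  4  3  3  4  4  5  6
 T  5  4  4  4  3  3  4  5  5
 C  6  5  5  5  4  4  4  5  6
 G  7  6  6  6  5  5  4  4  5

6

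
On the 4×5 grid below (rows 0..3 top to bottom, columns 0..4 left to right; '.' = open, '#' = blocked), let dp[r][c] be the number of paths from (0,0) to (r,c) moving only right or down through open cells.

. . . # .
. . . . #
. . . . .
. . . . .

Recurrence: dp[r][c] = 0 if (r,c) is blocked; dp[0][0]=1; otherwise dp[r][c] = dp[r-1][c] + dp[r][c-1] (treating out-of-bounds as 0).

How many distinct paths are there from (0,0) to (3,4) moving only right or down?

r\c   0   1   2   3   4
  0   1   1   1   0   0
  1   1   2   3   3   0
  2   1   3   6   9   9
  3   1   4  10  19  28

28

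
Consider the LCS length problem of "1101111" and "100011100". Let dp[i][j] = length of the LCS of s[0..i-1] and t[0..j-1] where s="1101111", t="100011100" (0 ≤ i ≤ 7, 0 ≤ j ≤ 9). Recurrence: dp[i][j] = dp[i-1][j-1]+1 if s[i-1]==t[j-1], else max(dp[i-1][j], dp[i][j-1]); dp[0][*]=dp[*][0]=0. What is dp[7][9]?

5

   ''  1  0  0  0  1  1  1  0  0
''  0  0  0  0  0  0  0  0  0  0
 1  0  1  1  1  1  1  1  1  1  1
 1  0  1  1  1  1  2  2  2  2  2
 0  0  1  2  2  2  2  2  2  3  3
 1  0  1  2  2  2  3  3  3  3  3
 1  0  1  2  2  2  3  4  4  4  4
 1  0  1  2  2  2  3  4  5  5  5
 1  0  1  2  2  2  3  4  5  5  5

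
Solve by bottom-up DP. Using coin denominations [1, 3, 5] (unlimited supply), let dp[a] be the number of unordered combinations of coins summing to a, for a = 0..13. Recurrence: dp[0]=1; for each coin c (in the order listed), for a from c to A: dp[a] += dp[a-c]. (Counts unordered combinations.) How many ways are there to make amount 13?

10

after  coin     0     1     2     3     4     5     6     7     8     9    10    11    12    13
          1     1     1     1     1     1     1     1     1     1     1     1     1     1     1
          3     1     1     1     2     2     2     3     3     3     4     4     4     5     5
          5     1     1     1     2     2     3     4     4     5     6     7     8     9    10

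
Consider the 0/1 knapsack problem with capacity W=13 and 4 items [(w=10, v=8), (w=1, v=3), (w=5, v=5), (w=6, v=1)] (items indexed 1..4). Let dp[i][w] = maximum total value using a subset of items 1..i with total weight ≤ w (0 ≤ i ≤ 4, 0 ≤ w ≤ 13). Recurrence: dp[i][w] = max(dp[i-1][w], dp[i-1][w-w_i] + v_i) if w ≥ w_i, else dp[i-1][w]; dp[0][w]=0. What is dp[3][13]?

i\w   0   1   2   3   4   5   6   7   8   9  10  11  12  13
  0   0   0   0   0   0   0   0   0   0   0   0   0   0   0
  1   0   0   0   0   0   0   0   0   0   0   8   8   8   8
  2   0   3   3   3   3   3   3   3   3   3   8  11  11  11
  3   0   3   3   3   3   5   8   8   8   8   8  11  11  11
  4   0   3   3   3   3   5   8   8   8   8   8  11  11  11

11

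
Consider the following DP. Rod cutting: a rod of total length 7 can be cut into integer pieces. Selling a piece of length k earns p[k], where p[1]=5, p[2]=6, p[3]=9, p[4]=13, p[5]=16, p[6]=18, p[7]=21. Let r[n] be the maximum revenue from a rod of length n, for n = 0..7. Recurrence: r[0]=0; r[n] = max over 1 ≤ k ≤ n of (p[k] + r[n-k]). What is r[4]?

20

   n    0    1    2    3    4    5    6    7
r[n]    0    5   10   15   20   25   30   35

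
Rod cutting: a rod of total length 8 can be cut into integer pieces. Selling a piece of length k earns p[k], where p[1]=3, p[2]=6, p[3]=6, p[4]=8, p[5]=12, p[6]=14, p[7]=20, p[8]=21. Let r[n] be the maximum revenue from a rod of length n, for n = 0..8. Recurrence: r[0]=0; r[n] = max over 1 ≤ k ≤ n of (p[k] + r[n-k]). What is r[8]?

24

   n    0    1    2    3    4    5    6    7    8
r[n]    0    3    6    9   12   15   18   21   24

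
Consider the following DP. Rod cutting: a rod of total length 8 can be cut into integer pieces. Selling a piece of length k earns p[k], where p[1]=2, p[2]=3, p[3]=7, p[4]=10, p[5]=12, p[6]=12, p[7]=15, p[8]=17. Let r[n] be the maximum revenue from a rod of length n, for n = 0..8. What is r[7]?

17

   n    0    1    2    3    4    5    6    7    8
r[n]    0    2    4    7   10   12   14   17   20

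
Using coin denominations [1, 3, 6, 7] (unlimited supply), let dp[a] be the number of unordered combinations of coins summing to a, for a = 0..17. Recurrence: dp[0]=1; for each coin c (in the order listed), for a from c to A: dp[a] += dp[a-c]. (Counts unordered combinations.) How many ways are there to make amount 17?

20

after  coin     0     1     2     3     4     5     6     7     8     9    10    11    12    13    14    15    16    17
          1     1     1     1     1     1     1     1     1     1     1     1     1     1     1     1     1     1     1
          3     1     1     1     2     2     2     3     3     3     4     4     4     5     5     5     6     6     6
          6     1     1     1     2     2     2     4     4     4     6     6     6     9     9     9    12    12    12
          7     1     1     1     2     2     2     4     5     5     7     8     8    11    13    14    17    19    20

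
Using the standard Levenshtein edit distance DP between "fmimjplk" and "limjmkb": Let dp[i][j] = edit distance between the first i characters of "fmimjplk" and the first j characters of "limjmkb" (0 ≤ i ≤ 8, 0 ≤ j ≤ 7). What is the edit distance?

5

   ''  l  i  m  j  m  k  b
''  0  1  2  3  4  5  6  7
 f  1  1  2  3  4  5  6  7
 m  2  2  2  2  3  4  5  6
 i  3  3  2  3  3  4  5  6
 m  4  4  3  2  3  3  4  5
 j  5  5  4  3  2  3  4  5
 p  6  6  5  4  3  3  4  5
 l  7  6  6  5  4  4  4  5
 k  8  7  7  6  5  5  4  5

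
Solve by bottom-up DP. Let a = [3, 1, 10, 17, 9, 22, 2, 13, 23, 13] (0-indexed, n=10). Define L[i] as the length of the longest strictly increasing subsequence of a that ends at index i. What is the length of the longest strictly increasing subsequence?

5

   i    0    1    2    3    4    5    6    7    8    9
a[i]    3    1   10   17    9   22    2   13   23   13
L[i]    1    1    2    3    2    4    2    3    5    3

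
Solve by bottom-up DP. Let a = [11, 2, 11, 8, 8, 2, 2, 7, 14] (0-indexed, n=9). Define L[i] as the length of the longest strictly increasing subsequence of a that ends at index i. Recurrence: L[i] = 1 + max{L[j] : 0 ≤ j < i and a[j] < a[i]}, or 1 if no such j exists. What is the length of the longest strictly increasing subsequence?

   i    0    1    2    3    4    5    6    7    8
a[i]   11    2   11    8    8    2    2    7   14
L[i]    1    1    2    2    2    1    1    2    3

3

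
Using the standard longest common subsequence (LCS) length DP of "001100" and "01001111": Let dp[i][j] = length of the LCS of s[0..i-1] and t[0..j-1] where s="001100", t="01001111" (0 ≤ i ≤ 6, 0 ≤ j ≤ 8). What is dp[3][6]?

3

   ''  0  1  0  0  1  1  1  1
''  0  0  0  0  0  0  0  0  0
 0  0  1  1  1  1  1  1  1  1
 0  0  1  1  2  2  2  2  2  2
 1  0  1  2  2  2  3  3  3  3
 1  0  1  2  2  2  3  4  4  4
 0  0  1  2  3  3  3  4  4  4
 0  0  1  2  3  4  4  4  4  4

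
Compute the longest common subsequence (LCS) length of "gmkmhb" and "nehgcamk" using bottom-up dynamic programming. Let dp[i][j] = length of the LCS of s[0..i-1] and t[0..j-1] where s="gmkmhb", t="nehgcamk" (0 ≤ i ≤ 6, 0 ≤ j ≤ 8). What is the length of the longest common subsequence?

3

   ''  n  e  h  g  c  a  m  k
''  0  0  0  0  0  0  0  0  0
 g  0  0  0  0  1  1  1  1  1
 m  0  0  0  0  1  1  1  2  2
 k  0  0  0  0  1  1  1  2  3
 m  0  0  0  0  1  1  1  2  3
 h  0  0  0  1  1  1  1  2  3
 b  0  0  0  1  1  1  1  2  3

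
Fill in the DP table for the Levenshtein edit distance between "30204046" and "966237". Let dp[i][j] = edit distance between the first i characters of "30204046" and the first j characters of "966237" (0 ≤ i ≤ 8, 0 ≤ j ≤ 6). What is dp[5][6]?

5

   ''  9  6  6  2  3  7
''  0  1  2  3  4  5  6
 3  1  1  2  3  4  4  5
 0  2  2  2  3  4  5  5
 2  3  3  3  3  3  4  5
 0  4  4  4  4  4  4  5
 4  5  5  5  5  5  5  5
 0  6  6  6  6  6  6  6
 4  7  7  7  7  7  7  7
 6  8  8  7  7  8  8  8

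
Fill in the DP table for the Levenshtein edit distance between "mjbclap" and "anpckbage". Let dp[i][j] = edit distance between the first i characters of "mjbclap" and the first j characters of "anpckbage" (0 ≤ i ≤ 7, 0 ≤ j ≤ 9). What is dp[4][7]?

6

   ''  a  n  p  c  k  b  a  g  e
''  0  1  2  3  4  5  6  7  8  9
 m  1  1  2  3  4  5  6  7  8  9
 j  2  2  2  3  4  5  6  7  8  9
 b  3  3  3  3  4  5  5  6  7  8
 c  4  4  4  4  3  4  5  6  7  8
 l  5  5  5  5  4  4  5  6  7  8
 a  6  5  6  6  5  5  5  5  6  7
 p  7  6  6  6  6  6  6  6  6  7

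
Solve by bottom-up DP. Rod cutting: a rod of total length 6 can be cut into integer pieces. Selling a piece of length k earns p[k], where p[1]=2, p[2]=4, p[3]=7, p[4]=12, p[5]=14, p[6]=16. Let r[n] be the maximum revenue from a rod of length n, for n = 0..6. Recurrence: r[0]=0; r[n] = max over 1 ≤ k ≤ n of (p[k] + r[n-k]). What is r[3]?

   n    0    1    2    3    4    5    6
r[n]    0    2    4    7   12   14   16

7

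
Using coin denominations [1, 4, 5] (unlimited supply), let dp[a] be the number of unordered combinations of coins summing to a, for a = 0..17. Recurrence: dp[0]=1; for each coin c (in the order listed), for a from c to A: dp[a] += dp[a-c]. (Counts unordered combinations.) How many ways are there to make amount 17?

12

after  coin     0     1     2     3     4     5     6     7     8     9    10    11    12    13    14    15    16    17
          1     1     1     1     1     1     1     1     1     1     1     1     1     1     1     1     1     1     1
          4     1     1     1     1     2     2     2     2     3     3     3     3     4     4     4     4     5     5
          5     1     1     1     1     2     3     3     3     4     5     6     6     7     8     9    10    11    12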